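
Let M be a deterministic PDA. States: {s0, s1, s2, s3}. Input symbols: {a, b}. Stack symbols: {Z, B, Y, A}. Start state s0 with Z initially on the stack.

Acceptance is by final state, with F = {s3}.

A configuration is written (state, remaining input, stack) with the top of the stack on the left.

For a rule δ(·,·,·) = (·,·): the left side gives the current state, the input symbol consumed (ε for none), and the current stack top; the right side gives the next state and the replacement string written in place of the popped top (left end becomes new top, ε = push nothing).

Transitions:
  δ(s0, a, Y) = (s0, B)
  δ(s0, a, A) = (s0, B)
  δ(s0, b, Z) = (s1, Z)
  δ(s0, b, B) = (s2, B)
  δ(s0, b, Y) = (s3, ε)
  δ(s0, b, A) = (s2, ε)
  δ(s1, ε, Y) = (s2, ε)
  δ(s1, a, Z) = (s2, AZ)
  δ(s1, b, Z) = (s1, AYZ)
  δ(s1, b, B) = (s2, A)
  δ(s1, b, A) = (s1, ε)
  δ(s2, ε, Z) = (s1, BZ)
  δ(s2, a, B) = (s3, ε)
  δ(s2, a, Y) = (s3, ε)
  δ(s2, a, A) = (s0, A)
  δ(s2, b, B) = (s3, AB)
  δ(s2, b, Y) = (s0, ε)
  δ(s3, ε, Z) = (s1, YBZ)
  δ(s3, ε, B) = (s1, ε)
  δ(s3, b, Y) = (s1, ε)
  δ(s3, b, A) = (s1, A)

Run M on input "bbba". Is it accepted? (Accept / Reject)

Reject

(s0, bbba, Z)
  read b, top Z: go to s1, push Z → (s1, bba, Z)
  read b, top Z: go to s1, push AYZ → (s1, ba, AYZ)
  read b, top A: go to s1, push ε → (s1, a, YZ)
  ε-move, top Y: go to s2, push ε → (s2, a, Z)
  ε-move, top Z: go to s1, push BZ → (s1, a, BZ)
No transition applies at (s1, a, BZ); input not fully consumed.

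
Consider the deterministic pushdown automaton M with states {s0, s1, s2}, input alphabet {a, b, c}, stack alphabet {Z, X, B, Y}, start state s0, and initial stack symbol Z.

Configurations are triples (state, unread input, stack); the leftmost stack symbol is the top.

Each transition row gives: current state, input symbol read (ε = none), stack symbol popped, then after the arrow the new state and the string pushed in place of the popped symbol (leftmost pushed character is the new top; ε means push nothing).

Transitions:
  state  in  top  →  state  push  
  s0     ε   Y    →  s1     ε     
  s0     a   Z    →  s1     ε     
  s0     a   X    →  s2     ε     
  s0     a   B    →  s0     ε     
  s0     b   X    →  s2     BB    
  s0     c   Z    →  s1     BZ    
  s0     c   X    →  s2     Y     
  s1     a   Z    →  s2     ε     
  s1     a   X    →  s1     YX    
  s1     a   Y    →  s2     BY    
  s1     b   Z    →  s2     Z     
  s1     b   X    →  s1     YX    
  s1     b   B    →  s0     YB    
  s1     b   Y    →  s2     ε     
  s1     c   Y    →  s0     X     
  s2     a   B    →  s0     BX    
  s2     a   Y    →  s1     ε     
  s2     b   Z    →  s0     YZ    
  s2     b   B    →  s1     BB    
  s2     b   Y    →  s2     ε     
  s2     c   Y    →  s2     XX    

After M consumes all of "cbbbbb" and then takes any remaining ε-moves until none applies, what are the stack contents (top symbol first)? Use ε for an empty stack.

(s0, cbbbbb, Z)
  read c, top Z: go to s1, push BZ → (s1, bbbbb, BZ)
  read b, top B: go to s0, push YB → (s0, bbbb, YBZ)
  ε-move, top Y: go to s1, push ε → (s1, bbbb, BZ)
  read b, top B: go to s0, push YB → (s0, bbb, YBZ)
  ε-move, top Y: go to s1, push ε → (s1, bbb, BZ)
  read b, top B: go to s0, push YB → (s0, bb, YBZ)
  ε-move, top Y: go to s1, push ε → (s1, bb, BZ)
  read b, top B: go to s0, push YB → (s0, b, YBZ)
  ε-move, top Y: go to s1, push ε → (s1, b, BZ)
  read b, top B: go to s0, push YB → (s0, ε, YBZ)
  ε-move, top Y: go to s1, push ε → (s1, ε, BZ)
All input consumed in state s1 with stack BZ.

BZ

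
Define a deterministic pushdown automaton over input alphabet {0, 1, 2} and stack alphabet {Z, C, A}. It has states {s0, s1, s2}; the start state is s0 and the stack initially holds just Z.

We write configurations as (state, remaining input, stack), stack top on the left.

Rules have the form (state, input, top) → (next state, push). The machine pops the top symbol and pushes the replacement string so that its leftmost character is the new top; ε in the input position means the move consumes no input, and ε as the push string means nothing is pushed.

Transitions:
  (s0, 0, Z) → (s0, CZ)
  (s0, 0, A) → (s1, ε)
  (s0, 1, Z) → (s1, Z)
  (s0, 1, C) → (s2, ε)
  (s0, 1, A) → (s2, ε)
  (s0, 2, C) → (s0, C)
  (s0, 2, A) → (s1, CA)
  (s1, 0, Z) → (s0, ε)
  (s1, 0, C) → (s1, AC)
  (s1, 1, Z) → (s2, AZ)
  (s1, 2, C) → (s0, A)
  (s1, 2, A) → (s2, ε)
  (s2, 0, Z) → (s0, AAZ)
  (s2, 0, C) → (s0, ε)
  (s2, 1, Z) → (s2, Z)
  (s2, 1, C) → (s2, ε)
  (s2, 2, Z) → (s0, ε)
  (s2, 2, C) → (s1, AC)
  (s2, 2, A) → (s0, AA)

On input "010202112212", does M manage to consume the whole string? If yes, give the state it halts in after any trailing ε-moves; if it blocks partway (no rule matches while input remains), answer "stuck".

(s0, 010202112212, Z)
  read 0, top Z: go to s0, push CZ → (s0, 10202112212, CZ)
  read 1, top C: go to s2, push ε → (s2, 0202112212, Z)
  read 0, top Z: go to s0, push AAZ → (s0, 202112212, AAZ)
  read 2, top A: go to s1, push CA → (s1, 02112212, CAAZ)
  read 0, top C: go to s1, push AC → (s1, 2112212, ACAAZ)
  read 2, top A: go to s2, push ε → (s2, 112212, CAAZ)
  read 1, top C: go to s2, push ε → (s2, 12212, AAZ)
No transition for (s2, 1, top A); M blocks with input 12212 remaining.

stuck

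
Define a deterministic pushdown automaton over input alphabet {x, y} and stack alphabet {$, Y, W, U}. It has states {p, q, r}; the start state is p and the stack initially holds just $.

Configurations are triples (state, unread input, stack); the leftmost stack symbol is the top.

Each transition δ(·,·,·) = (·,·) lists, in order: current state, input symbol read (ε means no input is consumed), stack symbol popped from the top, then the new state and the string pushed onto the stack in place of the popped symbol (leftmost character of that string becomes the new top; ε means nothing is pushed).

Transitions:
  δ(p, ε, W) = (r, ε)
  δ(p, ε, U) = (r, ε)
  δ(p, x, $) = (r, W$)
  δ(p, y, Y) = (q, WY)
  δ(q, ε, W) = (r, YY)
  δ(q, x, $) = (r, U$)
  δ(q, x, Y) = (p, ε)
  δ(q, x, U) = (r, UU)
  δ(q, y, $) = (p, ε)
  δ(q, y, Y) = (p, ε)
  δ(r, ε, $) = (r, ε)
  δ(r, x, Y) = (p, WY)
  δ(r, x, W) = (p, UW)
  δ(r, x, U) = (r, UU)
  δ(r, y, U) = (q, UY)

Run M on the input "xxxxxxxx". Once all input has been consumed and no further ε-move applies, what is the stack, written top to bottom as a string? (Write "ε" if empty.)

W$

(p, xxxxxxxx, $)
  read x, top $: go to r, push W$ → (r, xxxxxxx, W$)
  read x, top W: go to p, push UW → (p, xxxxxx, UW$)
  ε-move, top U: go to r, push ε → (r, xxxxxx, W$)
  read x, top W: go to p, push UW → (p, xxxxx, UW$)
  ε-move, top U: go to r, push ε → (r, xxxxx, W$)
  read x, top W: go to p, push UW → (p, xxxx, UW$)
  ε-move, top U: go to r, push ε → (r, xxxx, W$)
  read x, top W: go to p, push UW → (p, xxx, UW$)
  ε-move, top U: go to r, push ε → (r, xxx, W$)
  read x, top W: go to p, push UW → (p, xx, UW$)
  ε-move, top U: go to r, push ε → (r, xx, W$)
  read x, top W: go to p, push UW → (p, x, UW$)
  ε-move, top U: go to r, push ε → (r, x, W$)
  read x, top W: go to p, push UW → (p, ε, UW$)
  ε-move, top U: go to r, push ε → (r, ε, W$)
All input consumed in state r with stack W$.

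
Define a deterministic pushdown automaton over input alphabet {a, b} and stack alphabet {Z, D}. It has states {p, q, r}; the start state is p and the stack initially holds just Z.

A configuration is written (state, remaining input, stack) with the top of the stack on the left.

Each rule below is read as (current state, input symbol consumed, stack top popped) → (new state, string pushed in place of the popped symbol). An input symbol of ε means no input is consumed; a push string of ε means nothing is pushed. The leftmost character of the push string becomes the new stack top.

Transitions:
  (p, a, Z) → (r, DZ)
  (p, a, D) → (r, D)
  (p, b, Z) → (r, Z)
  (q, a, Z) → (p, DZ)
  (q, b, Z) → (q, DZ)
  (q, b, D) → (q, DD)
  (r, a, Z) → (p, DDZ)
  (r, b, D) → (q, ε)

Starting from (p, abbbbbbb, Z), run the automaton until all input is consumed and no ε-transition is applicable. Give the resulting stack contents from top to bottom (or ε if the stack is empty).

DDDDDDZ

(p, abbbbbbb, Z) ⊢ (r, bbbbbbb, DZ) ⊢ (q, bbbbbb, Z) ⊢ (q, bbbbb, DZ) ⊢ (q, bbbb, DDZ) ⊢ (q, bbb, DDDZ) ⊢ (q, bb, DDDDZ) ⊢ (q, b, DDDDDZ) ⊢ (q, ε, DDDDDDZ)
All input consumed in state q with stack DDDDDDZ.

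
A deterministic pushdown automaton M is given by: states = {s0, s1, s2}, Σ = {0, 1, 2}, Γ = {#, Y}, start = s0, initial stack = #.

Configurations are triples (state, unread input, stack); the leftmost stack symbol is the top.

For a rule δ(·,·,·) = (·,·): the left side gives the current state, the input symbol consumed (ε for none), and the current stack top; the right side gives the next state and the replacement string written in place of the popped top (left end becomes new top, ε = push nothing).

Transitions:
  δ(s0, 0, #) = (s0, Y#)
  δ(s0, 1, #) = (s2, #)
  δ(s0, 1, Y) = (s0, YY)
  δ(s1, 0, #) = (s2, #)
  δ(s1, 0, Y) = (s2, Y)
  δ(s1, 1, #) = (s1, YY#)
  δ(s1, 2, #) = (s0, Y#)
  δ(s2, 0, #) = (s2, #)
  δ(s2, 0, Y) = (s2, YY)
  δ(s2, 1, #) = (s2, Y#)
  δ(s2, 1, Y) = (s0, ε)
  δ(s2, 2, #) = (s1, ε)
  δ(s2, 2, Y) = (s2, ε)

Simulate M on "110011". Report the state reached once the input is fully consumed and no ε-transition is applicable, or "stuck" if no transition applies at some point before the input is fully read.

(s0, 110011, #)
  read 1, top #: go to s2, push # → (s2, 10011, #)
  read 1, top #: go to s2, push Y# → (s2, 0011, Y#)
  read 0, top Y: go to s2, push YY → (s2, 011, YY#)
  read 0, top Y: go to s2, push YY → (s2, 11, YYY#)
  read 1, top Y: go to s0, push ε → (s0, 1, YY#)
  read 1, top Y: go to s0, push YY → (s0, ε, YYY#)
All input consumed; M is in state s0.

s0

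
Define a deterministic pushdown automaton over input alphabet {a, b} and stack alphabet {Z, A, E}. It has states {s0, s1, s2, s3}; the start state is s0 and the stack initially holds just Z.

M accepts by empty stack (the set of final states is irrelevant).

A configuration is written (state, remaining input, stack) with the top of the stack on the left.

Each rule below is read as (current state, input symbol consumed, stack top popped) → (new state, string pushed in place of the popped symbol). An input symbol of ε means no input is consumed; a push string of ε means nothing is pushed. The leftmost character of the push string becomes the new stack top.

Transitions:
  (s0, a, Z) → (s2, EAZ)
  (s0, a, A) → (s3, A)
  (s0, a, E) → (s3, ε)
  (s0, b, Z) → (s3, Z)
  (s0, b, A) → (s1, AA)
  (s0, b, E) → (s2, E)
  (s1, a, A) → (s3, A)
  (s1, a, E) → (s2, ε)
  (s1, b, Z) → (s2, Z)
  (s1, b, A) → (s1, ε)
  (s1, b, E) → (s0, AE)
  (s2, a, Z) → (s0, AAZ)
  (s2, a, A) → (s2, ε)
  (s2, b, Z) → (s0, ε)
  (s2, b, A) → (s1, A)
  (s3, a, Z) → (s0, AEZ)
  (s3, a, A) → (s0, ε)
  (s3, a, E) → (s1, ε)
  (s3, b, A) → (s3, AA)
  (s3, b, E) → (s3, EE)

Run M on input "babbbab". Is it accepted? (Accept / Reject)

Accept

(s0, babbbab, Z) ⊢ (s3, abbbab, Z) ⊢ (s0, bbbab, AEZ) ⊢ (s1, bbab, AAEZ) ⊢ (s1, bab, AEZ) ⊢ (s1, ab, EZ) ⊢ (s2, b, Z) ⊢ (s0, ε, ε)
All input consumed and the stack is empty.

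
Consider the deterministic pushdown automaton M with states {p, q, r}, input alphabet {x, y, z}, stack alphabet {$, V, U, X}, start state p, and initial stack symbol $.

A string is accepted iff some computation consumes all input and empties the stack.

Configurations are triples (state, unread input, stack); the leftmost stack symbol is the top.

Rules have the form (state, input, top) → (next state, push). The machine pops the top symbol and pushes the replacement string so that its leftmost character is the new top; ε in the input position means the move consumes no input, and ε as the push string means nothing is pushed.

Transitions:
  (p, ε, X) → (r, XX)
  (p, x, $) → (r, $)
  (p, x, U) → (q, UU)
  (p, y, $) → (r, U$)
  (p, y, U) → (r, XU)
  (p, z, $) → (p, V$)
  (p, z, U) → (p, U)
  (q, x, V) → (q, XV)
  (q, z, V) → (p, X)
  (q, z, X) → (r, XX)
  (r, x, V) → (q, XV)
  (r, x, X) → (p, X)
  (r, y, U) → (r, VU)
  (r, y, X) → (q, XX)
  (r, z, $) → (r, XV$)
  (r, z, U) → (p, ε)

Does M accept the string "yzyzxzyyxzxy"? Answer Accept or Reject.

Reject

(p, yzyzxzyyxzxy, $)
  read y, top $: go to r, push U$ → (r, zyzxzyyxzxy, U$)
  read z, top U: go to p, push ε → (p, yzxzyyxzxy, $)
  read y, top $: go to r, push U$ → (r, zxzyyxzxy, U$)
  read z, top U: go to p, push ε → (p, xzyyxzxy, $)
  read x, top $: go to r, push $ → (r, zyyxzxy, $)
  read z, top $: go to r, push XV$ → (r, yyxzxy, XV$)
  read y, top X: go to q, push XX → (q, yxzxy, XXV$)
No transition applies at (q, yxzxy, XXV$); input not fully consumed.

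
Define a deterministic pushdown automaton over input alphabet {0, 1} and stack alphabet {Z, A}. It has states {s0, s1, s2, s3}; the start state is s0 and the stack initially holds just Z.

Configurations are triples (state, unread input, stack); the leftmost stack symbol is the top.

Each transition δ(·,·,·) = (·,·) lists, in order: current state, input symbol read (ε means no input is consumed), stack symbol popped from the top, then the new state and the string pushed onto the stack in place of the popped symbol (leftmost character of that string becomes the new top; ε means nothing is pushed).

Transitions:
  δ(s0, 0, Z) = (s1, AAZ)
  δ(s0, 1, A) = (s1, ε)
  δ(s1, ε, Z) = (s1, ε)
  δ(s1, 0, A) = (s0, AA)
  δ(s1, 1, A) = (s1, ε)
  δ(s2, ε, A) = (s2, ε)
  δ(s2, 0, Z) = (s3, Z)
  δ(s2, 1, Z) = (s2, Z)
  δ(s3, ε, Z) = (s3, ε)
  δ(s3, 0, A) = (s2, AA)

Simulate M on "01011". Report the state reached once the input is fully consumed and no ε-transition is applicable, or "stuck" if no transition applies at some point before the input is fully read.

(s0, 01011, Z)
  read 0, top Z: go to s1, push AAZ → (s1, 1011, AAZ)
  read 1, top A: go to s1, push ε → (s1, 011, AZ)
  read 0, top A: go to s0, push AA → (s0, 11, AAZ)
  read 1, top A: go to s1, push ε → (s1, 1, AZ)
  read 1, top A: go to s1, push ε → (s1, ε, Z)
  ε-move, top Z: go to s1, push ε → (s1, ε, ε)
All input consumed; M is in state s1.

s1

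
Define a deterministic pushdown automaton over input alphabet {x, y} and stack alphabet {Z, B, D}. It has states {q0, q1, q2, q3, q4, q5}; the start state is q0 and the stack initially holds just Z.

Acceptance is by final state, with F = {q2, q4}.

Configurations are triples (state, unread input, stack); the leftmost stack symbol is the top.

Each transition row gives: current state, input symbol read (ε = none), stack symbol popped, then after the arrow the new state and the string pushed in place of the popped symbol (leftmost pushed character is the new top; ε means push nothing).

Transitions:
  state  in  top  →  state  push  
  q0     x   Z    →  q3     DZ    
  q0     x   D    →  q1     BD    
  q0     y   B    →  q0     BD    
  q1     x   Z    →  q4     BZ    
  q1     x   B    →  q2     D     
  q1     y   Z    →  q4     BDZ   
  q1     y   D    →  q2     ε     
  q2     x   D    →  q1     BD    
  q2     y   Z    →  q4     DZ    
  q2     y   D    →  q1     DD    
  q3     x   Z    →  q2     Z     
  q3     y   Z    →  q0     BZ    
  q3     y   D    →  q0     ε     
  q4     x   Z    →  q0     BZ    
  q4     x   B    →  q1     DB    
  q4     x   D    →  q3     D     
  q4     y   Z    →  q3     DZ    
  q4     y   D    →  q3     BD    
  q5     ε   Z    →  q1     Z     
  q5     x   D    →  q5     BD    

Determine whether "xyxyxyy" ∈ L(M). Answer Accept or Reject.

(q0, xyxyxyy, Z)
  read x, top Z: go to q3, push DZ → (q3, yxyxyy, DZ)
  read y, top D: go to q0, push ε → (q0, xyxyy, Z)
  read x, top Z: go to q3, push DZ → (q3, yxyy, DZ)
  read y, top D: go to q0, push ε → (q0, xyy, Z)
  read x, top Z: go to q3, push DZ → (q3, yy, DZ)
  read y, top D: go to q0, push ε → (q0, y, Z)
No transition applies at (q0, y, Z); input not fully consumed.

Reject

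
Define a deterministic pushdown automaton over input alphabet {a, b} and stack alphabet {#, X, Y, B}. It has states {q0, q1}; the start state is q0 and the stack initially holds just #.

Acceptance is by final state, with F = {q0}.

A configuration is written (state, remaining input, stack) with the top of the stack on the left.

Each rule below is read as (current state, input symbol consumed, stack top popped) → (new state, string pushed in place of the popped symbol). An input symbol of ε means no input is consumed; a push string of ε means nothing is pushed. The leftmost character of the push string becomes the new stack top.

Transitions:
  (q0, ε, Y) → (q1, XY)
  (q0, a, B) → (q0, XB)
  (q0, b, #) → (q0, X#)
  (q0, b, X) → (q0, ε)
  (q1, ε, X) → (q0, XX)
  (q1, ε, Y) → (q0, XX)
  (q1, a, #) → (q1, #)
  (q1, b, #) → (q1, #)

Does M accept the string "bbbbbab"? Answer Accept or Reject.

Reject

(q0, bbbbbab, #)
  read b, top #: go to q0, push X# → (q0, bbbbab, X#)
  read b, top X: go to q0, push ε → (q0, bbbab, #)
  read b, top #: go to q0, push X# → (q0, bbab, X#)
  read b, top X: go to q0, push ε → (q0, bab, #)
  read b, top #: go to q0, push X# → (q0, ab, X#)
No transition applies at (q0, ab, X#); input not fully consumed.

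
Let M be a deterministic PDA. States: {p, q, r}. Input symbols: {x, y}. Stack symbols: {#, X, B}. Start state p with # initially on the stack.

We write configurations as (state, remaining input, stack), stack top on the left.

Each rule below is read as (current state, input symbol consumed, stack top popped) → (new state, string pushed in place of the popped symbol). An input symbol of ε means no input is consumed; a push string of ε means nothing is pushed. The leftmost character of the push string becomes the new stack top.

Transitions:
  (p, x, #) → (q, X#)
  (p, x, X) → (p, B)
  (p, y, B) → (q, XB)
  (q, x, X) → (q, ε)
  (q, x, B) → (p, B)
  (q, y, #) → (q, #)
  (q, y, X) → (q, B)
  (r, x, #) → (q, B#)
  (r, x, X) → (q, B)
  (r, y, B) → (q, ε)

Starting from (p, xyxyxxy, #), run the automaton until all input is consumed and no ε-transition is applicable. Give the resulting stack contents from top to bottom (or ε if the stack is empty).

XB#

(p, xyxyxxy, #)
  read x, top #: go to q, push X# → (q, yxyxxy, X#)
  read y, top X: go to q, push B → (q, xyxxy, B#)
  read x, top B: go to p, push B → (p, yxxy, B#)
  read y, top B: go to q, push XB → (q, xxy, XB#)
  read x, top X: go to q, push ε → (q, xy, B#)
  read x, top B: go to p, push B → (p, y, B#)
  read y, top B: go to q, push XB → (q, ε, XB#)
All input consumed in state q with stack XB#.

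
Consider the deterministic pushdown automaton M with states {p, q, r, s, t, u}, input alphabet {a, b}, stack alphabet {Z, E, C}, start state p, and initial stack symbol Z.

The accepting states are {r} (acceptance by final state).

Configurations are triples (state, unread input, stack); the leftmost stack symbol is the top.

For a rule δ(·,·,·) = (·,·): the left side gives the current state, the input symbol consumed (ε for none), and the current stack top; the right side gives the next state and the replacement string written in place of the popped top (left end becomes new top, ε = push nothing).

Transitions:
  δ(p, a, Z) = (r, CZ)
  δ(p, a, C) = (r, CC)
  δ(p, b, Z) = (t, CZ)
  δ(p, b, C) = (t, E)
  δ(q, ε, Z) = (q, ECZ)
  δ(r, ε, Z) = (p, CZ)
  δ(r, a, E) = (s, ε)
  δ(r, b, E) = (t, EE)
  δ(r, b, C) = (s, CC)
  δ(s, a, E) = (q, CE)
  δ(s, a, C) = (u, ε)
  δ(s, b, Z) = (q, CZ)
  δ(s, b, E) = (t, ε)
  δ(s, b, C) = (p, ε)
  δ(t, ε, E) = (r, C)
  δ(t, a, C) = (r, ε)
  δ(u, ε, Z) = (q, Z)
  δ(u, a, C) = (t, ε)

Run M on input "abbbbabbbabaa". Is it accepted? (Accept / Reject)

Reject

(p, abbbbabbbabaa, Z)
  read a, top Z: go to r, push CZ → (r, bbbbabbbabaa, CZ)
  read b, top C: go to s, push CC → (s, bbbabbbabaa, CCZ)
  read b, top C: go to p, push ε → (p, bbabbbabaa, CZ)
  read b, top C: go to t, push E → (t, babbbabaa, EZ)
  ε-move, top E: go to r, push C → (r, babbbabaa, CZ)
  read b, top C: go to s, push CC → (s, abbbabaa, CCZ)
  read a, top C: go to u, push ε → (u, bbbabaa, CZ)
No transition applies at (u, bbbabaa, CZ); input not fully consumed.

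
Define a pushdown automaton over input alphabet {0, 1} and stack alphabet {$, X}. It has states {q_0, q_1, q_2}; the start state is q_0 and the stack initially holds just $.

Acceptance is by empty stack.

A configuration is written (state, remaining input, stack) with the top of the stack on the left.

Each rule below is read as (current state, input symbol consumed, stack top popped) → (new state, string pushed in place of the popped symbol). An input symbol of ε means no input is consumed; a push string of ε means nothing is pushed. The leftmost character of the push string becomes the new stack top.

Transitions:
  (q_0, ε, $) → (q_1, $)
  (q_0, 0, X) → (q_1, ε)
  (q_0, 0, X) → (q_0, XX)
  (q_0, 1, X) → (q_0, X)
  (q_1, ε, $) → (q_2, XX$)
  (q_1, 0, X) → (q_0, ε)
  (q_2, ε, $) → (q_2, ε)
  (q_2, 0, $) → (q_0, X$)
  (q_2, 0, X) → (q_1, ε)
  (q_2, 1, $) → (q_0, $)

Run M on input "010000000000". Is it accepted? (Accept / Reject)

No computation consumes all input and empties the stack.

Reject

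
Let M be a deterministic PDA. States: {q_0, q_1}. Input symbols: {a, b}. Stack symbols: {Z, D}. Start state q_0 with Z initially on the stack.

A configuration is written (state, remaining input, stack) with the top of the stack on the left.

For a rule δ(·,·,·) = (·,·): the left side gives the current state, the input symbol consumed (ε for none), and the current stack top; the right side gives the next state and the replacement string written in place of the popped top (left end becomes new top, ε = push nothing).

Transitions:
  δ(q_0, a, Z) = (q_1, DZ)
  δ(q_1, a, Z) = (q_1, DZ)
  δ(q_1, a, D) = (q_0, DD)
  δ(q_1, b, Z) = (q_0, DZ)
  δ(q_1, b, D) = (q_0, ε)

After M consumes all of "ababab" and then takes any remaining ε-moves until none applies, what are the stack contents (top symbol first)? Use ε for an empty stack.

Z

(q_0, ababab, Z)
  read a, top Z: go to q_1, push DZ → (q_1, babab, DZ)
  read b, top D: go to q_0, push ε → (q_0, abab, Z)
  read a, top Z: go to q_1, push DZ → (q_1, bab, DZ)
  read b, top D: go to q_0, push ε → (q_0, ab, Z)
  read a, top Z: go to q_1, push DZ → (q_1, b, DZ)
  read b, top D: go to q_0, push ε → (q_0, ε, Z)
All input consumed in state q_0 with stack Z.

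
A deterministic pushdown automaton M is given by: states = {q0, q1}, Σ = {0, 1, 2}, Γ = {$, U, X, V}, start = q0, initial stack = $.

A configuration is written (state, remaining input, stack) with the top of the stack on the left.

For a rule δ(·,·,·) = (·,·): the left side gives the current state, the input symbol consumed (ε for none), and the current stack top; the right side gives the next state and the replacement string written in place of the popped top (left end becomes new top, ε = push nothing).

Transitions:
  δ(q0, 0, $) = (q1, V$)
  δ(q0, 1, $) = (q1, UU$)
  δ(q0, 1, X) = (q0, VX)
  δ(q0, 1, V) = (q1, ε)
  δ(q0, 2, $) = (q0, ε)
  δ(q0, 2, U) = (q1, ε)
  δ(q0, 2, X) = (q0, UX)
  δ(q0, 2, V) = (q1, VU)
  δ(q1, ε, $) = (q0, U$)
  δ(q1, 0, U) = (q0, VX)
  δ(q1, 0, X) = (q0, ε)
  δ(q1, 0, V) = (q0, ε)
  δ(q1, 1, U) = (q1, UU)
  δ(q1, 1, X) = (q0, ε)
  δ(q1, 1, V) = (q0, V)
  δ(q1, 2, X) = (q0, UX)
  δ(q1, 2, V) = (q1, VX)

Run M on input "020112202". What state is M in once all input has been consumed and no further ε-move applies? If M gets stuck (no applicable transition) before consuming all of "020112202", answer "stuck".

q0

(q0, 020112202, $)
  read 0, top $: go to q1, push V$ → (q1, 20112202, V$)
  read 2, top V: go to q1, push VX → (q1, 0112202, VX$)
  read 0, top V: go to q0, push ε → (q0, 112202, X$)
  read 1, top X: go to q0, push VX → (q0, 12202, VX$)
  read 1, top V: go to q1, push ε → (q1, 2202, X$)
  read 2, top X: go to q0, push UX → (q0, 202, UX$)
  read 2, top U: go to q1, push ε → (q1, 02, X$)
  read 0, top X: go to q0, push ε → (q0, 2, $)
  read 2, top $: go to q0, push ε → (q0, ε, ε)
All input consumed; M is in state q0.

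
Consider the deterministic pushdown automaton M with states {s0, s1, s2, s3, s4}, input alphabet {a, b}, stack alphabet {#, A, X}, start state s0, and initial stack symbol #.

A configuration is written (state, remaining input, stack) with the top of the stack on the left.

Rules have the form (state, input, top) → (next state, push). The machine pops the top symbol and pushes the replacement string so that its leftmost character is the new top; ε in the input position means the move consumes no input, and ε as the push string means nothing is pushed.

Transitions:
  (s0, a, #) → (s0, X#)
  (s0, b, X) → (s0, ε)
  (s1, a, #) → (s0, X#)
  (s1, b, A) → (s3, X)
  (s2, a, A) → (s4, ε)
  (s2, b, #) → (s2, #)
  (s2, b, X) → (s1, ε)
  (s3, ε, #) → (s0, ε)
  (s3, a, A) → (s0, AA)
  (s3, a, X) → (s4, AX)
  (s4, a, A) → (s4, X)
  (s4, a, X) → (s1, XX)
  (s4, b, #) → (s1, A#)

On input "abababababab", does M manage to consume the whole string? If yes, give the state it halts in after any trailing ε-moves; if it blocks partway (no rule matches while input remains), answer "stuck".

s0

(s0, abababababab, #)
  read a, top #: go to s0, push X# → (s0, bababababab, X#)
  read b, top X: go to s0, push ε → (s0, ababababab, #)
  read a, top #: go to s0, push X# → (s0, babababab, X#)
  read b, top X: go to s0, push ε → (s0, abababab, #)
  read a, top #: go to s0, push X# → (s0, bababab, X#)
  read b, top X: go to s0, push ε → (s0, ababab, #)
  read a, top #: go to s0, push X# → (s0, babab, X#)
  read b, top X: go to s0, push ε → (s0, abab, #)
  read a, top #: go to s0, push X# → (s0, bab, X#)
  read b, top X: go to s0, push ε → (s0, ab, #)
  read a, top #: go to s0, push X# → (s0, b, X#)
  read b, top X: go to s0, push ε → (s0, ε, #)
All input consumed; M is in state s0.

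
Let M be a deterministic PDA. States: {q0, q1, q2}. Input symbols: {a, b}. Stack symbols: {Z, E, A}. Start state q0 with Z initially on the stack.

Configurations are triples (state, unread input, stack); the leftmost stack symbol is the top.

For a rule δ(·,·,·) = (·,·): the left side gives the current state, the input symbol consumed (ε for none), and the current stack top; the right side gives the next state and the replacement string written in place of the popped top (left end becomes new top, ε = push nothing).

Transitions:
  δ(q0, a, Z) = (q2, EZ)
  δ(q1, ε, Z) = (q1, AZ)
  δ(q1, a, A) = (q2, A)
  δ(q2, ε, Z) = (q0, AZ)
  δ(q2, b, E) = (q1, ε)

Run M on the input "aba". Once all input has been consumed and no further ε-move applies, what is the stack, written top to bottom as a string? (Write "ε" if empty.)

(q0, aba, Z)
  read a, top Z: go to q2, push EZ → (q2, ba, EZ)
  read b, top E: go to q1, push ε → (q1, a, Z)
  ε-move, top Z: go to q1, push AZ → (q1, a, AZ)
  read a, top A: go to q2, push A → (q2, ε, AZ)
All input consumed in state q2 with stack AZ.

AZ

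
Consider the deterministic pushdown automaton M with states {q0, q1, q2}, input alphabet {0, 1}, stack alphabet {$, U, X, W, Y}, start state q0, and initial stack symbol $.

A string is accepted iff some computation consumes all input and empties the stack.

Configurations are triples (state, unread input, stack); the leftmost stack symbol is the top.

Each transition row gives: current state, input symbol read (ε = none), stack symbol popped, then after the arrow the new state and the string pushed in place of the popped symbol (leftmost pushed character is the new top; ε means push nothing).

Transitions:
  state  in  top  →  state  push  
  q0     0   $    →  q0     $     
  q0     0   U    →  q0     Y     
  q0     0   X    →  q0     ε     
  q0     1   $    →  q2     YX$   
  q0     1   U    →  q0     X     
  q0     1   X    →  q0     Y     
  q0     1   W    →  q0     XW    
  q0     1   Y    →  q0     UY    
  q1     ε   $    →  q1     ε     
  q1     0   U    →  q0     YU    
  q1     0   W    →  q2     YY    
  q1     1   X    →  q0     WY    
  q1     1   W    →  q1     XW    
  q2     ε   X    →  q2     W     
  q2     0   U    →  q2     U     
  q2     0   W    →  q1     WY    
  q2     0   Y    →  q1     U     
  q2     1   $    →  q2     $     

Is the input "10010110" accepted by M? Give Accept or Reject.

(q0, 10010110, $)
  read 1, top $: go to q2, push YX$ → (q2, 0010110, YX$)
  read 0, top Y: go to q1, push U → (q1, 010110, UX$)
  read 0, top U: go to q0, push YU → (q0, 10110, YUX$)
  read 1, top Y: go to q0, push UY → (q0, 0110, UYUX$)
  read 0, top U: go to q0, push Y → (q0, 110, YYUX$)
  read 1, top Y: go to q0, push UY → (q0, 10, UYYUX$)
  read 1, top U: go to q0, push X → (q0, 0, XYYUX$)
  read 0, top X: go to q0, push ε → (q0, ε, YYUX$)
All input consumed; stack is YYUX$, not empty, and no further ε-move applies.

Reject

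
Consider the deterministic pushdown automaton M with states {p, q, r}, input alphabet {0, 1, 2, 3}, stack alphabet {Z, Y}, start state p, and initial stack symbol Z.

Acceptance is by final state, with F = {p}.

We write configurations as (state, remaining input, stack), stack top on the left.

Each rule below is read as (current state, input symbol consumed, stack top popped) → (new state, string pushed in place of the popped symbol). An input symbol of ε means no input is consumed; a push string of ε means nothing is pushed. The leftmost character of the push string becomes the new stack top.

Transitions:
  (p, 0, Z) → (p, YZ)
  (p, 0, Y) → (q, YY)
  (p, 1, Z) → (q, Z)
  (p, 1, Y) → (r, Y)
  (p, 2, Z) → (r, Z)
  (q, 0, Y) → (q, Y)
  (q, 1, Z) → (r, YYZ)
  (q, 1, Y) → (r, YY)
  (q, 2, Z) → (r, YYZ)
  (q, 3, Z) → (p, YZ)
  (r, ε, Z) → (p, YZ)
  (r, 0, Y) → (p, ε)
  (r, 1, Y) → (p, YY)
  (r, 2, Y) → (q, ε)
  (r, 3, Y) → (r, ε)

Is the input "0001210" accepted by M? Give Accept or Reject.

(p, 0001210, Z)
  read 0, top Z: go to p, push YZ → (p, 001210, YZ)
  read 0, top Y: go to q, push YY → (q, 01210, YYZ)
  read 0, top Y: go to q, push Y → (q, 1210, YYZ)
  read 1, top Y: go to r, push YY → (r, 210, YYYZ)
  read 2, top Y: go to q, push ε → (q, 10, YYZ)
  read 1, top Y: go to r, push YY → (r, 0, YYYZ)
  read 0, top Y: go to p, push ε → (p, ε, YYZ)
All input consumed; state p ∈ F.

Accept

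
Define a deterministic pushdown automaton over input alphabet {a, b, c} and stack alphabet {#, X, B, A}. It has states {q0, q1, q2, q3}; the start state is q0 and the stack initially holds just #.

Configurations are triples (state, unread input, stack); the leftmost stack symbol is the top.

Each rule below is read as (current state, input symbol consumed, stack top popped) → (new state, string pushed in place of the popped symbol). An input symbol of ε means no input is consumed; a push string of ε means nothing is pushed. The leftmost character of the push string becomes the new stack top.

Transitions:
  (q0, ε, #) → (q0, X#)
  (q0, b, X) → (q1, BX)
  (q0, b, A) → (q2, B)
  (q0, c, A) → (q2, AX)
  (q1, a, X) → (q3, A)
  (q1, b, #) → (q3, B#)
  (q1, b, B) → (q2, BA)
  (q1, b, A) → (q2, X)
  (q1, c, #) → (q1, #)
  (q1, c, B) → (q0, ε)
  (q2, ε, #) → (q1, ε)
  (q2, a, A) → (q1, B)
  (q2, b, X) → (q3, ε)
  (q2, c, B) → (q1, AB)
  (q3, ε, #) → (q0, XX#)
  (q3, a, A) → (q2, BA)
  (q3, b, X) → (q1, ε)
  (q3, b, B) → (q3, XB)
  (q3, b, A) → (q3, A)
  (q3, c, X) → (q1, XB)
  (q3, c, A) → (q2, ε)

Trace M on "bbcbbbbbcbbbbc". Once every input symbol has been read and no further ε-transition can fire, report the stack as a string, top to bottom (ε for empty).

(q0, bbcbbbbbcbbbbc, #)
  ε-move, top #: go to q0, push X# → (q0, bbcbbbbbcbbbbc, X#)
  read b, top X: go to q1, push BX → (q1, bcbbbbbcbbbbc, BX#)
  read b, top B: go to q2, push BA → (q2, cbbbbbcbbbbc, BAX#)
  read c, top B: go to q1, push AB → (q1, bbbbbcbbbbc, ABAX#)
  read b, top A: go to q2, push X → (q2, bbbbcbbbbc, XBAX#)
  read b, top X: go to q3, push ε → (q3, bbbcbbbbc, BAX#)
  read b, top B: go to q3, push XB → (q3, bbcbbbbc, XBAX#)
  read b, top X: go to q1, push ε → (q1, bcbbbbc, BAX#)
  read b, top B: go to q2, push BA → (q2, cbbbbc, BAAX#)
  read c, top B: go to q1, push AB → (q1, bbbbc, ABAAX#)
  read b, top A: go to q2, push X → (q2, bbbc, XBAAX#)
  read b, top X: go to q3, push ε → (q3, bbc, BAAX#)
  read b, top B: go to q3, push XB → (q3, bc, XBAAX#)
  read b, top X: go to q1, push ε → (q1, c, BAAX#)
  read c, top B: go to q0, push ε → (q0, ε, AAX#)
All input consumed in state q0 with stack AAX#.

AAX#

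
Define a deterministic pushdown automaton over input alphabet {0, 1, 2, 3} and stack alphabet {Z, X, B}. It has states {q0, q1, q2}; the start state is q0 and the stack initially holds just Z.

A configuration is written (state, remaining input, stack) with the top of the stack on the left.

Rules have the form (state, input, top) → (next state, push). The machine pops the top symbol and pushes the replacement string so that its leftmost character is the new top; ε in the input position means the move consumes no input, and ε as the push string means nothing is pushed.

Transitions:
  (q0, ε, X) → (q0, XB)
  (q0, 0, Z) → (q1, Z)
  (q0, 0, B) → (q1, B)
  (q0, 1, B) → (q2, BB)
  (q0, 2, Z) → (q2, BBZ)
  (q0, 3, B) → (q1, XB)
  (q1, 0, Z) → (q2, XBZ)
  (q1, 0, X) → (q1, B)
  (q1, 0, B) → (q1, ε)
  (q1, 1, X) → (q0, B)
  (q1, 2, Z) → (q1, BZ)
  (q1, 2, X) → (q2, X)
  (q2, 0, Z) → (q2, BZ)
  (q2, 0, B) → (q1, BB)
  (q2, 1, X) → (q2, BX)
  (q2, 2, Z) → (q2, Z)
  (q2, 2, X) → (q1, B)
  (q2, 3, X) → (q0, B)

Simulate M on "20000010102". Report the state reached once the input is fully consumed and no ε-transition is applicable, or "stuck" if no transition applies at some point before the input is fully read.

(q0, 20000010102, Z) ⊢ (q2, 0000010102, BBZ) ⊢ (q1, 000010102, BBBZ) ⊢ (q1, 00010102, BBZ) ⊢ (q1, 0010102, BZ) ⊢ (q1, 010102, Z) ⊢ (q2, 10102, XBZ) ⊢ (q2, 0102, BXBZ) ⊢ (q1, 102, BBXBZ)
No transition for (q1, 1, top B); M blocks with input 102 remaining.

stuck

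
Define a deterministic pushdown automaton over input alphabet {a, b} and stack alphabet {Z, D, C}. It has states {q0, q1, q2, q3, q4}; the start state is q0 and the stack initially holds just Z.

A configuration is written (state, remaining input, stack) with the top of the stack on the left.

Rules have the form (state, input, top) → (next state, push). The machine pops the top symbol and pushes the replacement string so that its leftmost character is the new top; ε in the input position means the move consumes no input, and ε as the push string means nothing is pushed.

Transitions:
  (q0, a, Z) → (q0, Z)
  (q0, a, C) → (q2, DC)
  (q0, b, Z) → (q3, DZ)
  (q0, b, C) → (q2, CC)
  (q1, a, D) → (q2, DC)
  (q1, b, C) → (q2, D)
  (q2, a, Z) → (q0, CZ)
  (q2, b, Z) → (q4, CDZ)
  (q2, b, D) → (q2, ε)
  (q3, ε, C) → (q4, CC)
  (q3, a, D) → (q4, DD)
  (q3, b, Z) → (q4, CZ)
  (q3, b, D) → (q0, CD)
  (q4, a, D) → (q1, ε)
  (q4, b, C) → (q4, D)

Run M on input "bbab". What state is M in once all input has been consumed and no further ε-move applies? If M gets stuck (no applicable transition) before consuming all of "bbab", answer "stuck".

(q0, bbab, Z) ⊢ (q3, bab, DZ) ⊢ (q0, ab, CDZ) ⊢ (q2, b, DCDZ) ⊢ (q2, ε, CDZ)
All input consumed; M is in state q2.

q2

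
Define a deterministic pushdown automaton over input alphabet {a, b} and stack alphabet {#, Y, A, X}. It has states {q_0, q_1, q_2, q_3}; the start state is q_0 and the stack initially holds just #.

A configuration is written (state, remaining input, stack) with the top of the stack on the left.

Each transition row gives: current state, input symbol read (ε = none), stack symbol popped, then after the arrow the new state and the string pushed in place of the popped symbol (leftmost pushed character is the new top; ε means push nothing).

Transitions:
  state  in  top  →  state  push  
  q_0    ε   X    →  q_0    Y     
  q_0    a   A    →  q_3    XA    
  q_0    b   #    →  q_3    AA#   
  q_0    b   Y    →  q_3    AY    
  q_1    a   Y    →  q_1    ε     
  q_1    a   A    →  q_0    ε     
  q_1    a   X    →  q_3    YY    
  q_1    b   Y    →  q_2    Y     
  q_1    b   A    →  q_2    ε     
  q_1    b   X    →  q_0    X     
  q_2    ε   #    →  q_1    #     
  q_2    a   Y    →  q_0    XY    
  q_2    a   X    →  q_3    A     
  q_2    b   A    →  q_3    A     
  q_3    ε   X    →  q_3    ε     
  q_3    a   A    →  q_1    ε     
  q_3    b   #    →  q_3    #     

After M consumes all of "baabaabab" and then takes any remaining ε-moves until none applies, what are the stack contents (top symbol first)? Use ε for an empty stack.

#

(q_0, baabaabab, #) ⊢ (q_3, aabaabab, AA#) ⊢ (q_1, abaabab, A#) ⊢ (q_0, baabab, #) ⊢ (q_3, aabab, AA#) ⊢ (q_1, abab, A#) ⊢ (q_0, bab, #) ⊢ (q_3, ab, AA#) ⊢ (q_1, b, A#) ⊢ (q_2, ε, #) ⊢ (q_1, ε, #)
All input consumed in state q_1 with stack #.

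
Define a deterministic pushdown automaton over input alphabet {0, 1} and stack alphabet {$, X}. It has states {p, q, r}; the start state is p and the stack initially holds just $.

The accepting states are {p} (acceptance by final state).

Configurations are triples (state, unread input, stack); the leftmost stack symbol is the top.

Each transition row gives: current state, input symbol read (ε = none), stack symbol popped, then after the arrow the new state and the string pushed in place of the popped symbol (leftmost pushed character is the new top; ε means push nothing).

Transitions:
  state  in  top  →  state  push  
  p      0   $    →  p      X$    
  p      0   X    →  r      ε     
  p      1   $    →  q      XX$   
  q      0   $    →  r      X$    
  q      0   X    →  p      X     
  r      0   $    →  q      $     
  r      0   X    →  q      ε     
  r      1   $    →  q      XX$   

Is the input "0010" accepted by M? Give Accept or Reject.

Accept

(p, 0010, $)
  read 0, top $: go to p, push X$ → (p, 010, X$)
  read 0, top X: go to r, push ε → (r, 10, $)
  read 1, top $: go to q, push XX$ → (q, 0, XX$)
  read 0, top X: go to p, push X → (p, ε, XX$)
All input consumed; state p ∈ F.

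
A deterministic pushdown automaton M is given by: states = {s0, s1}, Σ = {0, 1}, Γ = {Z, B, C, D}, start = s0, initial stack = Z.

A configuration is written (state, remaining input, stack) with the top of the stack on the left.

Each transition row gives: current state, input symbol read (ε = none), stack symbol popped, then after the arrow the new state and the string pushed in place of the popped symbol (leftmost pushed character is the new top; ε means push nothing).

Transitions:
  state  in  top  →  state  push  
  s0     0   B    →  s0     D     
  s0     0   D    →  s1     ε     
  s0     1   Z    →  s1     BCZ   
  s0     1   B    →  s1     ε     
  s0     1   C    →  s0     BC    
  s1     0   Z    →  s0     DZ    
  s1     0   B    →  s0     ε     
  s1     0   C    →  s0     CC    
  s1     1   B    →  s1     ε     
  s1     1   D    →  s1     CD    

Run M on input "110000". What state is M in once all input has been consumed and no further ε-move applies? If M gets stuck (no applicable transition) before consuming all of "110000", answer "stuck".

stuck

(s0, 110000, Z)
  read 1, top Z: go to s1, push BCZ → (s1, 10000, BCZ)
  read 1, top B: go to s1, push ε → (s1, 0000, CZ)
  read 0, top C: go to s0, push CC → (s0, 000, CCZ)
No transition for (s0, 0, top C); M blocks with input 000 remaining.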